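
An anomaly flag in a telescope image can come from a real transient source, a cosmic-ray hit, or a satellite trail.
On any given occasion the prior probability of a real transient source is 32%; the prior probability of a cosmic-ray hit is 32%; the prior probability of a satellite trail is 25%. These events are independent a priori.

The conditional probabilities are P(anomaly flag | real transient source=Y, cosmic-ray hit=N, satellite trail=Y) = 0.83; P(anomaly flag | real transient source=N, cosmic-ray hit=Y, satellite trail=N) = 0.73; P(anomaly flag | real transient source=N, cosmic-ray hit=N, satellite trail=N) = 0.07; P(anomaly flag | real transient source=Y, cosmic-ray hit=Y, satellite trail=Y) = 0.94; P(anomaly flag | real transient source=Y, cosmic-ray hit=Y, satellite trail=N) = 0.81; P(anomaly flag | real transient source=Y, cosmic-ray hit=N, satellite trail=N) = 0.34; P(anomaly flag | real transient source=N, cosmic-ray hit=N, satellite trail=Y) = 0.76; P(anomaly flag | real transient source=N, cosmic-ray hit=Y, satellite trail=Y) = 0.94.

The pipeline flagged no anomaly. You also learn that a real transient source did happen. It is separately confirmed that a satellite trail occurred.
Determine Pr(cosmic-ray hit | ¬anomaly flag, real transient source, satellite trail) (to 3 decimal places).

By total probability over both values of cosmic-ray hit:
  P(¬anomaly flag | real transient source, satellite trail) = 0.17×0.68 + 0.06×0.32
        = 0.115600 + 0.019200 = 0.134800
Configurations with cosmic-ray hit contribute 0.019200, so
  P(cosmic-ray hit | ¬anomaly flag, real transient source, satellite trail) = 0.019200 / 0.134800 ≈ 0.142

Pr(cosmic-ray hit | ¬anomaly flag, real transient source, satellite trail) ≈ 0.142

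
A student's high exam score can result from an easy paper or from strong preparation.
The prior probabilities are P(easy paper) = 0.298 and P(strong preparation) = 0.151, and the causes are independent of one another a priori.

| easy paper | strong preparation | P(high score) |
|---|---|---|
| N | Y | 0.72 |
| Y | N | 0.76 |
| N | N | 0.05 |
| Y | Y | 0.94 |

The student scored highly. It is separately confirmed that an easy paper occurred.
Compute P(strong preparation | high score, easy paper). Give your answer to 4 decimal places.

Sum P(high score|·) weighted by the priors over both values of strong preparation:
  P(high score | easy paper) = 0.76×0.849 + 0.94×0.151
        = 0.645240 + 0.141940 = 0.787180
The terms with strong preparation present sum to 0.141940, so
  P(strong preparation | high score, easy paper) = 0.141940 / 0.787180 ≈ 0.1803

P(strong preparation | high score, easy paper) ≈ 0.1803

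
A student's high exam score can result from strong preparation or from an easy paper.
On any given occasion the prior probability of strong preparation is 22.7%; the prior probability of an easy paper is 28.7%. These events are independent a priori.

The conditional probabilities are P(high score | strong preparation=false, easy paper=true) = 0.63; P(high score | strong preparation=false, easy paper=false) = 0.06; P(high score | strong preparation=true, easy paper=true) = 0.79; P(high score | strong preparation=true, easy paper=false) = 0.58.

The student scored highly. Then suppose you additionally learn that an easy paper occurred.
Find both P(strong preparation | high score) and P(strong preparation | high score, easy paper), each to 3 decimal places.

P(strong preparation | high score) ≈ 0.457; P(strong preparation | high score, easy paper) ≈ 0.269

By total probability over the 4 (strong preparation, easy paper) configurations:
  P(high score) = 0.06·0.773·0.713 + 0.63·0.773·0.287 + 0.58·0.227·0.713 + 0.79·0.227·0.287
        = 0.033069 + 0.139766 + 0.093874 + 0.051468 = 0.318177
The terms with strong preparation present sum to 0.145342, so
  P(strong preparation | high score) = 0.145342 / 0.318177 ≈ 0.457

Now also conditioning on easy paper=true:
By total probability over both values of strong preparation:
  P(high score | easy paper) = 0.63×0.773 + 0.79×0.227
        = 0.486990 + 0.179330 = 0.666320
Keeping only the strong preparation-present terms gives 0.179330, so
  P(strong preparation | high score, easy paper) = 0.179330 / 0.666320 ≈ 0.269
This is intercausal reasoning (explaining away): once easy paper accounts for the high score, strong preparation becomes less likely.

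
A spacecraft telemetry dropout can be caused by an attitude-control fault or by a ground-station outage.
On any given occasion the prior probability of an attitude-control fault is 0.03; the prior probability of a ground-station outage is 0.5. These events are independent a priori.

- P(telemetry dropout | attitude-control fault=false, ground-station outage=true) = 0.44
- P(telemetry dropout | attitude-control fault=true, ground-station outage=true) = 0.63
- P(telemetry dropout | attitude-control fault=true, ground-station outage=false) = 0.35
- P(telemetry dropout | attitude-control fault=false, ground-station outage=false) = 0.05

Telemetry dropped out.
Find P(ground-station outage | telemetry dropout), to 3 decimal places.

P(ground-station outage | telemetry dropout) ≈ 0.883

By total probability over the 4 (attitude-control fault, ground-station outage) configurations:
  P(telemetry dropout) = 0.05·0.97·0.5 + 0.44·0.97·0.5 + 0.35·0.03·0.5 + 0.63·0.03·0.5
        = 0.024250 + 0.213400 + 0.005250 + 0.009450 = 0.252350
Configurations with ground-station outage contribute 0.222850, so
  P(ground-station outage | telemetry dropout) = 0.222850 / 0.252350 ≈ 0.883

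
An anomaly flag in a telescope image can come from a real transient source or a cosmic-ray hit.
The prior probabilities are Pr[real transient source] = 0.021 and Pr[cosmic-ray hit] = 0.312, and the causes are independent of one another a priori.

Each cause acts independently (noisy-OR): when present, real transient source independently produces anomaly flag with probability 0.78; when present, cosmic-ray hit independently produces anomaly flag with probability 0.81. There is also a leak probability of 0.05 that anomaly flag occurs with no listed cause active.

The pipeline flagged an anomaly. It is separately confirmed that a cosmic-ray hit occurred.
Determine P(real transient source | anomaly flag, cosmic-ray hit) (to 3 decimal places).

P(real transient source | anomaly flag, cosmic-ray hit) ≈ 0.025

Under noisy-OR, P(anomaly flag | causes) = 1 − (1−0.05)·∏(1−qᵢ) over the active causes.
P(anomaly flag | cosmic-ray hit) = 0.8195×0.979 + 0.96029×0.021 = 0.802291 + 0.020166 = 0.822457
Restricting to configurations with real transient source present: 0.96029×0.021 = 0.020166.
Hence the posterior is 0.020166/0.822457 ≈ 0.025.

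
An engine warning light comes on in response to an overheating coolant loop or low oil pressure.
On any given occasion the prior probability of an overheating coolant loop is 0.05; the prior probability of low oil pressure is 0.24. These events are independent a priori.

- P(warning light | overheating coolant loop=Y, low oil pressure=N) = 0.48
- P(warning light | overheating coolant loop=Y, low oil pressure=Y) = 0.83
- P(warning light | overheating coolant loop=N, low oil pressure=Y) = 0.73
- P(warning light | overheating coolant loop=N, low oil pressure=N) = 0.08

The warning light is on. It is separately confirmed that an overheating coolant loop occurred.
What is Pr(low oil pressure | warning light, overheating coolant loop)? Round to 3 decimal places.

Numerator (weight on configurations with low oil pressure): 0.83*0.24 = 0.199200
Normalizer over all consistent configurations: 0.48*0.76 + 0.83*0.24 = 0.564000
P(low oil pressure | warning light, overheating coolant loop) = 0.199200/0.564000 ≈ 0.353

Pr(low oil pressure | warning light, overheating coolant loop) ≈ 0.353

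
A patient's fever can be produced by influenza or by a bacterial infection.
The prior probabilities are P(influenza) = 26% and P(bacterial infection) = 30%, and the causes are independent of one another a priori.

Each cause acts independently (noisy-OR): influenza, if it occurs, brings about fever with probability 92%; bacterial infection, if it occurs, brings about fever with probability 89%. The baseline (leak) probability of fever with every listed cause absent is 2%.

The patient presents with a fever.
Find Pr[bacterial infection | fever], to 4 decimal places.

Under noisy-OR, P(fever | causes) = 1 − (1−0.02)·∏(1−qᵢ) over the active causes.
Numerator (weight on configurations with bacterial infection): 0.198068 + 0.077327 = 0.275395
Denominator P(fever): 0.02·0.74·0.7 + 0.8922·0.74·0.3 + 0.9216·0.26·0.7 + 0.991376·0.26·0.3 = 0.453486
P(bacterial infection | fever) = 0.275395/0.453486 ≈ 0.6073

Pr[bacterial infection | fever] ≈ 0.6073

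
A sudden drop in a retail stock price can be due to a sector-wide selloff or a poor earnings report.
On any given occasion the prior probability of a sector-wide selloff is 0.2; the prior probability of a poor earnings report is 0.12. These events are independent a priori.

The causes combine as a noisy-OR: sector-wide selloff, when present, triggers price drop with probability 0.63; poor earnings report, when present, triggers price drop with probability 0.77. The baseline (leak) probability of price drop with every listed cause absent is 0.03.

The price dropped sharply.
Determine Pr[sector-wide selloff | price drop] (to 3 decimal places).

Pr[sector-wide selloff | price drop] ≈ 0.585

Under noisy-OR, P(price drop | causes) = 1 − (1−0.03)·∏(1−qᵢ) over the active causes.
For the numerator, keep only sector-wide selloff=true terms: 0.112834 + 0.022019 = 0.134853
Normalizer over all consistent configurations: 0.03*0.8*0.88 + 0.7769*0.8*0.12 + 0.6411*0.2*0.88 + 0.917453*0.2*0.12 = 0.230555
P(sector-wide selloff | price drop) = 0.134853/0.230555 ≈ 0.585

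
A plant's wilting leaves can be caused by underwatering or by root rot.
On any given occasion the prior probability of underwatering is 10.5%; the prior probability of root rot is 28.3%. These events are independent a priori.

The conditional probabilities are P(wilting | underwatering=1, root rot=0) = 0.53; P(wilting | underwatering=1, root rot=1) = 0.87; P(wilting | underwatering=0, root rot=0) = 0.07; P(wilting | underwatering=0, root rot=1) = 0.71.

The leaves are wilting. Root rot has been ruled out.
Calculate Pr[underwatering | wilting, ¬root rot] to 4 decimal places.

By total probability over both values of underwatering:
  P(wilting | ¬root rot) = 0.07×0.895 + 0.53×0.105
        = 0.062650 + 0.055650 = 0.118300
Keeping only the underwatering-present terms gives 0.055650, so
  P(underwatering | wilting, ¬root rot) = 0.055650 / 0.118300 ≈ 0.4704

Pr[underwatering | wilting, ¬root rot] ≈ 0.4704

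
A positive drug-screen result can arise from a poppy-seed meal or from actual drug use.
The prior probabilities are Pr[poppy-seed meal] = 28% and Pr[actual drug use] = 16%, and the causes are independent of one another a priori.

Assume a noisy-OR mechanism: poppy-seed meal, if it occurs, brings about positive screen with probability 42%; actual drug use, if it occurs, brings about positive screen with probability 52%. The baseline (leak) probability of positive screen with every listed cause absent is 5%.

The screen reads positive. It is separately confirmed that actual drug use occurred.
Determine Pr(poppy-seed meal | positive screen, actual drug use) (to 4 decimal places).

Pr(poppy-seed meal | positive screen, actual drug use) ≈ 0.3446

Under noisy-OR, P(positive screen | causes) = 1 − (1−0.05)·∏(1−qᵢ) over the active causes.
Sum P(positive screen|·) weighted by the priors over both values of poppy-seed meal:
  P(positive screen | actual drug use) = 0.544×0.72 + 0.73552×0.28
        = 0.391680 + 0.205946 = 0.597626
Keeping only the poppy-seed meal-present terms gives 0.205946, so
  P(poppy-seed meal | positive screen, actual drug use) = 0.205946 / 0.597626 ≈ 0.3446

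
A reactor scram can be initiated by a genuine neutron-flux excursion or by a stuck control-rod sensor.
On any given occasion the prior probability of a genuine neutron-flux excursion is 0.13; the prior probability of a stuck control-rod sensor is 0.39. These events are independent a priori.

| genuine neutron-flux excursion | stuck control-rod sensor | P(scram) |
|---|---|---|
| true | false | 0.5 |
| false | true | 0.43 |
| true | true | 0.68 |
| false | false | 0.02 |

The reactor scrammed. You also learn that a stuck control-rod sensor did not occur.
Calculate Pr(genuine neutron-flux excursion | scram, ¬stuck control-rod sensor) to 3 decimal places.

P(scram | ¬stuck control-rod sensor) = 0.02*0.87 + 0.5*0.13 = 0.017400 + 0.065000 = 0.082400
Restricting to configurations with genuine neutron-flux excursion present: 0.5*0.13 = 0.065000.
P(genuine neutron-flux excursion | scram, ¬stuck control-rod sensor) = 0.065000 / 0.082400 ≈ 0.789

Pr(genuine neutron-flux excursion | scram, ¬stuck control-rod sensor) ≈ 0.789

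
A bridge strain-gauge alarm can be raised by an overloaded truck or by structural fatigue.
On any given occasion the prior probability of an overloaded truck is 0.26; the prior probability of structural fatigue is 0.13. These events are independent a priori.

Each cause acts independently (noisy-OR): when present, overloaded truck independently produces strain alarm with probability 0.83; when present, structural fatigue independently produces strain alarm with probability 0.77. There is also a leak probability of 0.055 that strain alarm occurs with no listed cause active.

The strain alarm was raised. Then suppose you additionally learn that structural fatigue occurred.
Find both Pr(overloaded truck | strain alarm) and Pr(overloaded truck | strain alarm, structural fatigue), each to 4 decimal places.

Under noisy-OR, P(strain alarm | causes) = 1 − (1−0.055)·∏(1−qᵢ) over the active causes.
P(strain alarm) = 0.055·0.74·0.87 + 0.78265·0.74·0.13 + 0.83935·0.26·0.87 + 0.963051·0.26·0.13 = 0.035409 + 0.075291 + 0.189861 + 0.032551 = 0.333112
Restricting to configurations with overloaded truck present: 0.189861 + 0.032551 = 0.222412.
Hence the posterior is 0.222412/0.333112 ≈ 0.6677.

With the extra evidence:
Sum P(strain alarm|·) weighted by the priors over both values of overloaded truck:
  P(strain alarm | structural fatigue) = 0.78265*0.74 + 0.963051*0.26
        = 0.579161 + 0.250393 = 0.829554
Keeping only the overloaded truck-present terms gives 0.250393, so
  P(overloaded truck | strain alarm, structural fatigue) = 0.250393 / 0.829554 ≈ 0.3018
This is intercausal reasoning (explaining away): once structural fatigue accounts for the strain alarm, overloaded truck becomes less likely.

Pr(overloaded truck | strain alarm) ≈ 0.6677; Pr(overloaded truck | strain alarm, structural fatigue) ≈ 0.3018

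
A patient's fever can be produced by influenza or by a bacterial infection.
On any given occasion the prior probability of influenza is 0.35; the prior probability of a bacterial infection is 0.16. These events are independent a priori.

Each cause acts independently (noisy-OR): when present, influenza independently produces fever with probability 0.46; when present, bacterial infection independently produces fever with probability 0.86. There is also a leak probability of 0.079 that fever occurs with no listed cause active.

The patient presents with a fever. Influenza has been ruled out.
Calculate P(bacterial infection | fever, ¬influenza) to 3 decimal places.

P(bacterial infection | fever, ¬influenza) ≈ 0.677

Under noisy-OR, P(fever | causes) = 1 − (1−0.079)·∏(1−qᵢ) over the active causes.
P(fever | ¬influenza) = 0.079×0.84 + 0.87106×0.16 = 0.066360 + 0.139370 = 0.205730
Of this, 0.139370 comes from 0.87106×0.16 (the bacterial infection=true cases).
P(bacterial infection | fever, ¬influenza) = 0.139370 / 0.205730 ≈ 0.677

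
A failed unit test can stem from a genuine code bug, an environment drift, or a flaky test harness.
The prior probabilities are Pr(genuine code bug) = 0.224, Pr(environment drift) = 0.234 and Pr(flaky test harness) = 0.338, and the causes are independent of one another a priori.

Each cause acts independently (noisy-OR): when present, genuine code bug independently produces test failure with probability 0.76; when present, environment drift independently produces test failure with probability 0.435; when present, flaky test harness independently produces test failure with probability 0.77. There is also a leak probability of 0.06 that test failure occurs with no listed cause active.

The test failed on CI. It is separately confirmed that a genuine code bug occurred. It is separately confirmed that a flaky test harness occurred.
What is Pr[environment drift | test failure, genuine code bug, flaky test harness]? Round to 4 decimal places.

Under noisy-OR, P(test failure | causes) = 1 − (1−0.06)·∏(1−qᵢ) over the active causes.
Numerator (weight on configurations with environment drift): 0.970683*0.234 = 0.227140
The normalizing constant is 0.948112*0.766 + 0.970683*0.234 = 0.953394
Posterior = 0.227140 / 0.953394 ≈ 0.2382

Pr[environment drift | test failure, genuine code bug, flaky test harness] ≈ 0.2382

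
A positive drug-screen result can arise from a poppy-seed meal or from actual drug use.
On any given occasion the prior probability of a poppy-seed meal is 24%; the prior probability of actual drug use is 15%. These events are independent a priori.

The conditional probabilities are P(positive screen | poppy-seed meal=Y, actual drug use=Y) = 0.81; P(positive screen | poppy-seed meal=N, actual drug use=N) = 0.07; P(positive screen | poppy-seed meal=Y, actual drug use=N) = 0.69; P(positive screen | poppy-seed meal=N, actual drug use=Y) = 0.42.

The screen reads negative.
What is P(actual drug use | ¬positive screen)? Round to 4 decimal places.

P(actual drug use | ¬positive screen) ≈ 0.0990

Enumerate the 4 (poppy-seed meal, actual drug use) configurations and weight by the priors:
  P(¬positive screen) = 0.93*0.76*0.85 + 0.58*0.76*0.15 + 0.31*0.24*0.85 + 0.19*0.24*0.15
        = 0.600780 + 0.066120 + 0.063240 + 0.006840 = 0.736980
The terms with actual drug use present sum to 0.072960, so
  P(actual drug use | ¬positive screen) = 0.072960 / 0.736980 ≈ 0.0990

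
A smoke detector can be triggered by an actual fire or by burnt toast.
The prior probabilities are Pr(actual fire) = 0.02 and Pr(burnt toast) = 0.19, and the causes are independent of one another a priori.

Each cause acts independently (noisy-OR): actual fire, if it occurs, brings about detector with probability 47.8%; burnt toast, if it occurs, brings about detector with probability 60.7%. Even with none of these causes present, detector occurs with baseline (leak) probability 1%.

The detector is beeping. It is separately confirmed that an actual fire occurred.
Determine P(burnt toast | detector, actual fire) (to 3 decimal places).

Under noisy-OR, P(detector | causes) = 1 − (1−0.01)·∏(1−qᵢ) over the active causes.
By total probability over both values of burnt toast:
  P(detector | actual fire) = 0.48322·0.81 + 0.796905·0.19
        = 0.391408 + 0.151412 = 0.542820
Configurations with burnt toast contribute 0.151412, so
  P(burnt toast | detector, actual fire) = 0.151412 / 0.542820 ≈ 0.279

P(burnt toast | detector, actual fire) ≈ 0.279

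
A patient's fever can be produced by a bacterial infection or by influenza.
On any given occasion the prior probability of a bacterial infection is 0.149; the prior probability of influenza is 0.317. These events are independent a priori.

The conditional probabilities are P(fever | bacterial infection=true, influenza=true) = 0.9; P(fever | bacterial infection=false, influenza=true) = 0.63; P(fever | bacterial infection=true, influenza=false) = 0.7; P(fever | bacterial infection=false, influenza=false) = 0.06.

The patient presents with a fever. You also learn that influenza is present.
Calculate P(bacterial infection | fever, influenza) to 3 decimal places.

P(bacterial infection | fever, influenza) ≈ 0.200

Weight on bacterial infection=true, given the evidence: 0.9×0.149 = 0.134100
The normalizing constant is 0.63×0.851 + 0.9×0.149 = 0.670230
Posterior = 0.134100 / 0.670230 ≈ 0.200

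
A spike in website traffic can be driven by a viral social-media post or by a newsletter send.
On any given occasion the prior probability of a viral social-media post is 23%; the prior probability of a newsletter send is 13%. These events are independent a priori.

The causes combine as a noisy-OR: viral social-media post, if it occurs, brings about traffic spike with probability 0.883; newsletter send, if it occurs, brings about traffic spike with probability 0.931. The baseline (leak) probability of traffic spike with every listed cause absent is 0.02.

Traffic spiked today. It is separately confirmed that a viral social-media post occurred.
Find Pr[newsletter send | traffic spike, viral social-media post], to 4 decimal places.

Pr[newsletter send | traffic spike, viral social-media post] ≈ 0.1434

Under noisy-OR, P(traffic spike | causes) = 1 − (1−0.02)·∏(1−qᵢ) over the active causes.
Numerator (weight on configurations with newsletter send): 0.992088*0.13 = 0.128971
Normalizer over all consistent configurations: 0.88534*0.87 + 0.992088*0.13 = 0.899217
P(newsletter send | traffic spike, viral social-media post) = 0.128971/0.899217 ≈ 0.1434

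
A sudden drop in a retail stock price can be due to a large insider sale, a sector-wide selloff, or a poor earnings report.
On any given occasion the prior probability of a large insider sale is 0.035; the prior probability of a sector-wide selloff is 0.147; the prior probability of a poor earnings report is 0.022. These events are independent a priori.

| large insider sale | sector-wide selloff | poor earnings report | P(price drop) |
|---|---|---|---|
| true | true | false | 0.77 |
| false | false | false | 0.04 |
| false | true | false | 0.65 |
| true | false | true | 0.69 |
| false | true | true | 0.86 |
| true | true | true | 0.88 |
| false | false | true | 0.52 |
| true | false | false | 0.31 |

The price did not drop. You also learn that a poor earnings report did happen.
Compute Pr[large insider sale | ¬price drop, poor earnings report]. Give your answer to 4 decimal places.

Pr[large insider sale | ¬price drop, poor earnings report] ≈ 0.0232

By total probability over the 4 (large insider sale, sector-wide selloff) configurations:
  P(¬price drop | poor earnings report) = 0.48×0.965×0.853 + 0.14×0.965×0.147 + 0.31×0.035×0.853 + 0.12×0.035×0.147
        = 0.395110 + 0.019860 + 0.009255 + 0.000617 = 0.424842
Keeping only the large insider sale-present terms gives 0.009872, so
  P(large insider sale | ¬price drop, poor earnings report) = 0.009872 / 0.424842 ≈ 0.0232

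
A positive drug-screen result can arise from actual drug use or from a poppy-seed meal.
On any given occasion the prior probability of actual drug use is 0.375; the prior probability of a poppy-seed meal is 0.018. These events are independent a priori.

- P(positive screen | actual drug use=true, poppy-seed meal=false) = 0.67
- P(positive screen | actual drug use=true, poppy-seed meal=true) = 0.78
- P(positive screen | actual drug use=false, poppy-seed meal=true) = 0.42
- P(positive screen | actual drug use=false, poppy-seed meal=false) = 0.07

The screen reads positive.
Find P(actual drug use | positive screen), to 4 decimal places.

For the numerator, keep only actual drug use=true terms: 0.246728 + 0.005265 = 0.251993
Normalizer over all consistent configurations: 0.07×0.625×0.982 + 0.42×0.625×0.018 + 0.67×0.375×0.982 + 0.78×0.375×0.018 = 0.299681
Posterior = 0.251993 / 0.299681 ≈ 0.8409

P(actual drug use | positive screen) ≈ 0.8409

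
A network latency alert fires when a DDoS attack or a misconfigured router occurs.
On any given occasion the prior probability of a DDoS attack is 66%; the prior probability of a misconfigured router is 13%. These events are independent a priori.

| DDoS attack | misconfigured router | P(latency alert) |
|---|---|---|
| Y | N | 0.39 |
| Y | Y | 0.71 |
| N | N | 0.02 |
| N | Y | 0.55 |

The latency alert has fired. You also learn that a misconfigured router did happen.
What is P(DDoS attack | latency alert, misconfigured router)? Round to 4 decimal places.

P(DDoS attack | latency alert, misconfigured router) ≈ 0.7148

P(latency alert | misconfigured router) = 0.55×0.34 + 0.71×0.66 = 0.187000 + 0.468600 = 0.655600
Restricting to configurations with DDoS attack present: 0.71×0.66 = 0.468600.
So P(DDoS attack | latency alert, misconfigured router) = 0.468600/0.655600 ≈ 0.7148.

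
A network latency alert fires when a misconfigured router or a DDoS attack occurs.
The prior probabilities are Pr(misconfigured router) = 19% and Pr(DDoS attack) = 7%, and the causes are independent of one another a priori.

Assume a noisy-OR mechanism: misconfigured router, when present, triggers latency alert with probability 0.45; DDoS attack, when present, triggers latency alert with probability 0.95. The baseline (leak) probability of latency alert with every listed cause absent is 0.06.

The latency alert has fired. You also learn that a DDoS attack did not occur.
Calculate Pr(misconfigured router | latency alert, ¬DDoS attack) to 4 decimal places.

Under noisy-OR, P(latency alert | causes) = 1 − (1−0.06)·∏(1−qᵢ) over the active causes.
Enumerate both values of misconfigured router and weight by the priors:
  P(latency alert | ¬DDoS attack) = 0.06×0.81 + 0.483×0.19
        = 0.048600 + 0.091770 = 0.140370
Keeping only the misconfigured router-present terms gives 0.091770, so
  P(misconfigured router | latency alert, ¬DDoS attack) = 0.091770 / 0.140370 ≈ 0.6538

Pr(misconfigured router | latency alert, ¬DDoS attack) ≈ 0.6538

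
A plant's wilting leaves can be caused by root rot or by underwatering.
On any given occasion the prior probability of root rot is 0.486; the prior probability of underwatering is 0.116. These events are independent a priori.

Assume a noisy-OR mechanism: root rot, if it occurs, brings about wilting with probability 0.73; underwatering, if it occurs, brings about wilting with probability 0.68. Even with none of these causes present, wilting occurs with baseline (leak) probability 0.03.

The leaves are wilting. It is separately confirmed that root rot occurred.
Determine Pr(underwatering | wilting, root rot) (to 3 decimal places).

Pr(underwatering | wilting, root rot) ≈ 0.140

Under noisy-OR, P(wilting | causes) = 1 − (1−0.03)·∏(1−qᵢ) over the active causes.
For the numerator, keep only underwatering=true terms: 0.916192·0.116 = 0.106278
The normalizing constant is 0.7381·0.884 + 0.916192·0.116 = 0.758758
Posterior = 0.106278 / 0.758758 ≈ 0.140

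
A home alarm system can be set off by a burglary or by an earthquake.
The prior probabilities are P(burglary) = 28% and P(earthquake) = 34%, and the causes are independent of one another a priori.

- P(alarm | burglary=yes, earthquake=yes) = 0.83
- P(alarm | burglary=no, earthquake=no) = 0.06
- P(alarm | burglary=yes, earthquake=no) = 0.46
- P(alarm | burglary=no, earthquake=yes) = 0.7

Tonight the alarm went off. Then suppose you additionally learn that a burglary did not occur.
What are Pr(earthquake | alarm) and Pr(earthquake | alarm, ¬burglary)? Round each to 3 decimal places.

Pr(earthquake | alarm) ≈ 0.688; Pr(earthquake | alarm, ¬burglary) ≈ 0.857

P(alarm) = 0.06*0.72*0.66 + 0.7*0.72*0.34 + 0.46*0.28*0.66 + 0.83*0.28*0.34 = 0.028512 + 0.171360 + 0.085008 + 0.079016 = 0.363896
The earthquake-present share is 0.171360 + 0.079016 = 0.250376.
P(earthquake | alarm) = 0.250376 / 0.363896 ≈ 0.688

With the extra evidence:
P(alarm | ¬burglary) = 0.06×0.66 + 0.7×0.34 = 0.039600 + 0.238000 = 0.277600
Restricting to configurations with earthquake present: 0.7×0.34 = 0.238000.
Hence the posterior is 0.238000/0.277600 ≈ 0.857.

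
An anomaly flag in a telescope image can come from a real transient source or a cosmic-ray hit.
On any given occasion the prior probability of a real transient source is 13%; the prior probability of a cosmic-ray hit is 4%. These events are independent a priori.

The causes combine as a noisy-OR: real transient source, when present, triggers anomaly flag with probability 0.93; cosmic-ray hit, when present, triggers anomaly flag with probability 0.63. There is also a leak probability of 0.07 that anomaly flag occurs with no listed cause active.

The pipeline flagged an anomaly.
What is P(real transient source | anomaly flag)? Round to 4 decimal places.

Under noisy-OR, P(anomaly flag | causes) = 1 − (1−0.07)·∏(1−qᵢ) over the active causes.
By total probability over the 4 (real transient source, cosmic-ray hit) configurations:
  P(anomaly flag) = 0.07*0.87*0.96 + 0.6559*0.87*0.04 + 0.9349*0.13*0.96 + 0.975913*0.13*0.04
        = 0.058464 + 0.022825 + 0.116676 + 0.005075 = 0.203040
Configurations with real transient source contribute 0.121751, so
  P(real transient source | anomaly flag) = 0.121751 / 0.203040 ≈ 0.5996

P(real transient source | anomaly flag) ≈ 0.5996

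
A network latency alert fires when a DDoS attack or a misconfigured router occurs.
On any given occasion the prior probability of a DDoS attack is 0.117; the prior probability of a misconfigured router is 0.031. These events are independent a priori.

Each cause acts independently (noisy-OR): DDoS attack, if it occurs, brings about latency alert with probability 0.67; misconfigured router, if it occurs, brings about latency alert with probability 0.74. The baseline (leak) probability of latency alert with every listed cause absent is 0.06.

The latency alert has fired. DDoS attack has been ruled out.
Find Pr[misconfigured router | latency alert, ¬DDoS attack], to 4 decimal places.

Pr[misconfigured router | latency alert, ¬DDoS attack] ≈ 0.2872

Under noisy-OR, P(latency alert | causes) = 1 − (1−0.06)·∏(1−qᵢ) over the active causes.
P(latency alert | ¬DDoS attack) = 0.06×0.969 + 0.7556×0.031 = 0.058140 + 0.023424 = 0.081564
The misconfigured router-present share is 0.7556×0.031 = 0.023424.
So P(misconfigured router | latency alert, ¬DDoS attack) = 0.023424/0.081564 ≈ 0.2872.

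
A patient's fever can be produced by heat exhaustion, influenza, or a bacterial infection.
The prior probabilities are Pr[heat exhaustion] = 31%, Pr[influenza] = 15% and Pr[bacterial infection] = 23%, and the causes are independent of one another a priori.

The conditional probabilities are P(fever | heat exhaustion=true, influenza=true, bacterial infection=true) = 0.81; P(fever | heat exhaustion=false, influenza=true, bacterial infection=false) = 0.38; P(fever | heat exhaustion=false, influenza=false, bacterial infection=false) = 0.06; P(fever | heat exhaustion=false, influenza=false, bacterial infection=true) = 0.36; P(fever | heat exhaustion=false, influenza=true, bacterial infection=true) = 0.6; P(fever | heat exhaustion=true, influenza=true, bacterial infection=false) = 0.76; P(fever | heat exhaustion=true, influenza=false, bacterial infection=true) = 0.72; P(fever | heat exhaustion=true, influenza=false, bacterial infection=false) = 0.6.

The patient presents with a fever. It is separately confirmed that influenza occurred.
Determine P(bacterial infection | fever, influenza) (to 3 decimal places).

P(bacterial infection | fever, influenza) ≈ 0.285

P(fever | influenza) = 0.38×0.69×0.77 + 0.6×0.69×0.23 + 0.76×0.31×0.77 + 0.81×0.31×0.23 = 0.201894 + 0.095220 + 0.181412 + 0.057753 = 0.536279
The bacterial infection-present share is 0.095220 + 0.057753 = 0.152973.
P(bacterial infection | fever, influenza) = 0.152973 / 0.536279 ≈ 0.285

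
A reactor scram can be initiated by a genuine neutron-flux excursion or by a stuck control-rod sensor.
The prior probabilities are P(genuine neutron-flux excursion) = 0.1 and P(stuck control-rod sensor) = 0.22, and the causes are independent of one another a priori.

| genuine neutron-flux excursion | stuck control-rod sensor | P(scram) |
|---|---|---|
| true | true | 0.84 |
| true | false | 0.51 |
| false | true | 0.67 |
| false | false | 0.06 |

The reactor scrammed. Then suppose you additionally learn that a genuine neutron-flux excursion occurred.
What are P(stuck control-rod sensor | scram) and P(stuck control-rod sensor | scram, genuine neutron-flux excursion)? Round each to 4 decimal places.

Numerator (weight on configurations with stuck control-rod sensor): 0.132660 + 0.018480 = 0.151140
The normalizing constant is 0.06·0.9·0.78 + 0.67·0.9·0.22 + 0.51·0.1·0.78 + 0.84·0.1·0.22 = 0.233040
P(stuck control-rod sensor | scram) = 0.151140/0.233040 ≈ 0.6486

Now also conditioning on genuine neutron-flux excursion=true:
By total probability over both values of stuck control-rod sensor:
  P(scram | genuine neutron-flux excursion) = 0.51·0.78 + 0.84·0.22
        = 0.397800 + 0.184800 = 0.582600
Keeping only the stuck control-rod sensor-present terms gives 0.184800, so
  P(stuck control-rod sensor | scram, genuine neutron-flux excursion) = 0.184800 / 0.582600 ≈ 0.3172
Conditioning on genuine neutron-flux excursion lowers the posterior on stuck control-rod sensor: the classic explaining-away effect in a common-effect structure.

P(stuck control-rod sensor | scram) ≈ 0.6486; P(stuck control-rod sensor | scram, genuine neutron-flux excursion) ≈ 0.3172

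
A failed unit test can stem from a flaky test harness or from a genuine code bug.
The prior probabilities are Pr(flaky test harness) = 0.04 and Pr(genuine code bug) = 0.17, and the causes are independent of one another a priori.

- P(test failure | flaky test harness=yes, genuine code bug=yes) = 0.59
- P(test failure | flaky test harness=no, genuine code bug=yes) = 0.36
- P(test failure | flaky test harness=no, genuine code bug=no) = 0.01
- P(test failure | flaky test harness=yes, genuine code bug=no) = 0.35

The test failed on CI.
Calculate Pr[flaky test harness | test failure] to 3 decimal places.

Pr[flaky test harness | test failure] ≈ 0.190

Sum P(test failure|·) weighted by the priors over the 4 (flaky test harness, genuine code bug) configurations:
  P(test failure) = 0.01×0.96×0.83 + 0.36×0.96×0.17 + 0.35×0.04×0.83 + 0.59×0.04×0.17
        = 0.007968 + 0.058752 + 0.011620 + 0.004012 = 0.082352
Configurations with flaky test harness contribute 0.015632, so
  P(flaky test harness | test failure) = 0.015632 / 0.082352 ≈ 0.190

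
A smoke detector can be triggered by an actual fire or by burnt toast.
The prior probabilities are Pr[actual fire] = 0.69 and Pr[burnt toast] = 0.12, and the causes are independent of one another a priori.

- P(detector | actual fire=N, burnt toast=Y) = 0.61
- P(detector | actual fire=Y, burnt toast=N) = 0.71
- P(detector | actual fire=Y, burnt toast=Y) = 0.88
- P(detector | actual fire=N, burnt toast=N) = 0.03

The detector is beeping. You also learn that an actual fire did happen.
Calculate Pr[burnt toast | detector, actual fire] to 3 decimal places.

P(detector | actual fire) = 0.71*0.88 + 0.88*0.12 = 0.624800 + 0.105600 = 0.730400
The burnt toast-present share is 0.88*0.12 = 0.105600.
Hence the posterior is 0.105600/0.730400 ≈ 0.145.

Pr[burnt toast | detector, actual fire] ≈ 0.145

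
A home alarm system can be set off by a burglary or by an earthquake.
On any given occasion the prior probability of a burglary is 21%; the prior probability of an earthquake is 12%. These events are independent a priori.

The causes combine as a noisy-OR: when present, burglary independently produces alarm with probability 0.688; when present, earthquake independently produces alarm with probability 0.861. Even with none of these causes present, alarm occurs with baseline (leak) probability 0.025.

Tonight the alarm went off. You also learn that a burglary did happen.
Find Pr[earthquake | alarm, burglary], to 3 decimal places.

Pr[earthquake | alarm, burglary] ≈ 0.158

Under noisy-OR, P(alarm | causes) = 1 − (1−0.025)·∏(1−qᵢ) over the active causes.
P(alarm | burglary) = 0.6958×0.88 + 0.957716×0.12 = 0.612304 + 0.114926 = 0.727230
Of this, 0.114926 comes from 0.957716×0.12 (the earthquake=true cases).
Hence the posterior is 0.114926/0.727230 ≈ 0.158.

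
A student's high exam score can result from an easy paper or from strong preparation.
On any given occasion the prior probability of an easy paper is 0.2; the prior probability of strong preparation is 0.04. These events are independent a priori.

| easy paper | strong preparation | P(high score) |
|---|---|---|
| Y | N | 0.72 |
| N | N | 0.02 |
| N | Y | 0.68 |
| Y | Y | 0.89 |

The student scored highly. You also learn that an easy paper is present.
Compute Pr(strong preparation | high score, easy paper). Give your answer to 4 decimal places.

Weight on strong preparation=true, given the evidence: 0.89·0.04 = 0.035600
The normalizing constant is 0.72·0.96 + 0.89·0.04 = 0.726800
Posterior = 0.035600 / 0.726800 ≈ 0.0490

Pr(strong preparation | high score, easy paper) ≈ 0.0490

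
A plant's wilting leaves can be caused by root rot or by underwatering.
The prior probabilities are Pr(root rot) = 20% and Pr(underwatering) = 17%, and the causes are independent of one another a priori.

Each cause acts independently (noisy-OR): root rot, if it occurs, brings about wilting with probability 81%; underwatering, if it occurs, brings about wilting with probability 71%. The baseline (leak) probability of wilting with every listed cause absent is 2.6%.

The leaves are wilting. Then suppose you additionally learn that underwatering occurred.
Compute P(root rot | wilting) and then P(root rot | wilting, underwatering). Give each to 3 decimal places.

P(root rot | wilting) ≈ 0.593; P(root rot | wilting, underwatering) ≈ 0.248

Under noisy-OR, P(wilting | causes) = 1 − (1−0.026)·∏(1−qᵢ) over the active causes.
Numerator (weight on configurations with root rot): 0.135280 + 0.032175 = 0.167455
The normalizing constant is 0.026·0.8·0.83 + 0.71754·0.8·0.17 + 0.81494·0.2·0.83 + 0.946333·0.2·0.17 = 0.282304
Posterior = 0.167455 / 0.282304 ≈ 0.593

Now also conditioning on underwatering=true:
By total probability over both values of root rot:
  P(wilting | underwatering) = 0.71754×0.8 + 0.946333×0.2
        = 0.574032 + 0.189267 = 0.763299
The terms with root rot present sum to 0.189267, so
  P(root rot | wilting, underwatering) = 0.189267 / 0.763299 ≈ 0.248
The drop from 0.593 to 0.248 is the explaining-away (discounting) effect.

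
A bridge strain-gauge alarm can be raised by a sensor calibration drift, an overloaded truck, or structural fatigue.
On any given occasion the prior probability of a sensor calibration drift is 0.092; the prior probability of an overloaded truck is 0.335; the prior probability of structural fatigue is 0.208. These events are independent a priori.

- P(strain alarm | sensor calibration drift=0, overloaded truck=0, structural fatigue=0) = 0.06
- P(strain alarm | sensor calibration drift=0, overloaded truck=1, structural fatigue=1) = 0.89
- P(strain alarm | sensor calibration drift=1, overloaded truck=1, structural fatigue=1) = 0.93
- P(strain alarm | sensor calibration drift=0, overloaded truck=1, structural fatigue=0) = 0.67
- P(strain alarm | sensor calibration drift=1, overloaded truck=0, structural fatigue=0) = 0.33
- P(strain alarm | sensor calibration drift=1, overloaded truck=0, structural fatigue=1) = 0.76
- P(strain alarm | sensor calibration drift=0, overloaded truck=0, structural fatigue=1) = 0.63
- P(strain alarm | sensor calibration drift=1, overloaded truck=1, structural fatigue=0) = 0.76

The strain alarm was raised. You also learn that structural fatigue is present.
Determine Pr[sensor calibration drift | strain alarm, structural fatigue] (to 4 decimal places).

Pr[sensor calibration drift | strain alarm, structural fatigue] ≈ 0.1035

P(strain alarm | structural fatigue) = 0.63×0.908×0.665 + 0.89×0.908×0.335 + 0.76×0.092×0.665 + 0.93×0.092×0.335 = 0.380407 + 0.270720 + 0.046497 + 0.028663 = 0.726287
The sensor calibration drift-present share is 0.046497 + 0.028663 = 0.075160.
P(sensor calibration drift | strain alarm, structural fatigue) = 0.075160 / 0.726287 ≈ 0.1035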